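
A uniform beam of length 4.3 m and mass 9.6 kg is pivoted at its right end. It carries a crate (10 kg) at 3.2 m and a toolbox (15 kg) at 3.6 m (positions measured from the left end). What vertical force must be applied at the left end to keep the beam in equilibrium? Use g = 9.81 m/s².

F ≈ 96.1 N

Take moments about the right end.
Beam weight: 9.6 × 9.81 = 94.18 N down at 2.15 m → arm 2.15 m, τ = 94.18 × 2.15 = 202.5 N·m counterclockwise.
Crate: 10 × 9.81 = 98.1 N down at 3.2 m → arm 1.1 m, τ = 98.1 × 1.1 = 107.9 N·m counterclockwise.
Toolbox: 15 × 9.81 = 147.2 N down at 3.6 m → arm 0.7 m, τ = 147.2 × 0.7 = 103 N·m counterclockwise.
Net moment of the loads = 413.4 N·m counterclockwise.
The upward force F acts at the left end, arm 4.3 m, giving F × 4.3 clockwise.
Setting net torque to zero: F × 4.3 = 413.4 → F = 413.4 / 4.3 = 96.1 N.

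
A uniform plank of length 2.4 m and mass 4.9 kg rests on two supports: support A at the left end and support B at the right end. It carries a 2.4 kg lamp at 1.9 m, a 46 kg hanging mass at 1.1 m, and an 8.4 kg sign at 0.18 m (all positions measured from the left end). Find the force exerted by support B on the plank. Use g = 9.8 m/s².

R_B ≈ 255 N

Choose support A as the axis so its reaction then has zero moment arm.
Beam weight: 4.9 × 9.8 = 48.02 N down at 1.2 m → arm 1.2 m, τ = 48.02 × 1.2 = 57.62 N·m clockwise.
Lamp: 2.4 × 9.8 = 23.52 N down at 1.9 m → arm 1.9 m, τ = 23.52 × 1.9 = 44.69 N·m clockwise.
Hanging mass: 46 × 9.8 = 450.8 N down at 1.1 m → arm 1.1 m, τ = 450.8 × 1.1 = 495.9 N·m clockwise.
Sign: 8.4 × 9.8 = 82.32 N down at 0.18 m → arm 0.18 m, τ = 82.32 × 0.18 = 14.82 N·m clockwise.
Net load moment about support A = 613 N·m clockwise.
Reaction R at support B is upward at 2.4 m, arm 2.4 m → moment R × 2.4 counterclockwise.
Balancing moments: R × 2.4 = 613, giving R = 255 N.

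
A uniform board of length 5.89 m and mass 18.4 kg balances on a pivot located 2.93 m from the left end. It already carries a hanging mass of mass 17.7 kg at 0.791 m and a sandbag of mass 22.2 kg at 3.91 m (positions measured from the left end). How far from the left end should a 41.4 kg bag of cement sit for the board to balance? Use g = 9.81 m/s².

About the pivot (at 2.93 m from the left end):
Beam weight: 18.4 × 9.81 = 180.5 N down at 2.945 m → arm 0.015 m, τ = 180.5 × 0.015 = 2.708 N·m clockwise.
Hanging mass: 17.7 × 9.81 = 173.6 N down at 0.791 m → arm 2.139 m, τ = 173.6 × 2.139 = 371.3 N·m counterclockwise.
Sandbag: 22.2 × 9.81 = 217.8 N down at 3.91 m → arm 0.98 m, τ = 217.8 × 0.98 = 213.4 N·m clockwise.
Net moment of existing loads = 155.2 N·m counterclockwise.
The bag of cement weighs 41.4 × 9.81 = 406.1 N and must supply an equal clockwise moment, so its lever arm about the pivot is 155.2 / 406.1 = 0.382 m.
That puts it at 2.93 + 0.382 = 3.31 m from the left end.

x ≈ 3.31 m from the left end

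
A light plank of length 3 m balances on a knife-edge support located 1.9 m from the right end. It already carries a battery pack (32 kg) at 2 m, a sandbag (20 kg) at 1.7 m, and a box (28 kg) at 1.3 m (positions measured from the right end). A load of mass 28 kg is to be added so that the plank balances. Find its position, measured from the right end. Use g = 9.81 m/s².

Take moments about the knife-edge support (at 1.9 m from the right end).
Battery pack: 32 × 9.81 = 313.9 N down at 2 m → arm 0.1 m, τ = 313.9 × 0.1 = 31.39 N·m counterclockwise.
Sandbag: 20 × 9.81 = 196.2 N down at 1.7 m → arm 0.2 m, τ = 196.2 × 0.2 = 39.24 N·m clockwise.
Box: 28 × 9.81 = 274.7 N down at 1.3 m → arm 0.6 m, τ = 274.7 × 0.6 = 164.8 N·m clockwise.
Net moment of existing loads = 172.7 N·m clockwise.
The load weighs 28 × 9.81 = 274.7 N and must supply an equal counterclockwise moment, so its lever arm about the knife-edge support is 172.7 / 274.7 = 0.629 m.
That puts it at 1.9 + 0.629 = 2.53 m from the right end.

x ≈ 2.53 m from the right end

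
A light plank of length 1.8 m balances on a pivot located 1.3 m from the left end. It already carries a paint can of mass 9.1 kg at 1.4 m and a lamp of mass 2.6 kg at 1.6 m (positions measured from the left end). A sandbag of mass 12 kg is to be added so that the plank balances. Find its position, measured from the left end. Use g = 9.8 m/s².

Taking torques about the pivot (at 1.3 m from the left end):
Paint can: 9.1 × 9.8 = 89.18 N down at 1.4 m → arm 0.1 m, τ = 89.18 × 0.1 = 8.918 N·m clockwise.
Lamp: 2.6 × 9.8 = 25.48 N down at 1.6 m → arm 0.3 m, τ = 25.48 × 0.3 = 7.644 N·m clockwise.
Net moment of existing loads = 16.56 N·m clockwise.
The sandbag weighs 12 × 9.8 = 117.6 N and must supply an equal counterclockwise moment, so its lever arm about the pivot is 16.56 / 117.6 = 0.141 m.
That puts it at 1.3 − 0.141 = 1.16 m from the left end.

x ≈ 1.16 m from the left end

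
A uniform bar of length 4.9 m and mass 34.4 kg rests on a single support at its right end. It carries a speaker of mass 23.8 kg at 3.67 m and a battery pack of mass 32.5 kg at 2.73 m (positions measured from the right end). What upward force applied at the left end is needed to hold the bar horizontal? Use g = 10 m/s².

About the right end:
Beam weight: 34.4 × 10 = 344 N down at 2.45 m → arm 2.45 m, τ = 344 × 2.45 = 842.8 N·m counterclockwise.
Speaker: 23.8 × 10 = 238 N down at 3.67 m → arm 3.67 m, τ = 238 × 3.67 = 873.5 N·m counterclockwise.
Battery pack: 32.5 × 10 = 325 N down at 2.73 m → arm 2.73 m, τ = 325 × 2.73 = 887.2 N·m counterclockwise.
Net moment of the loads = 2604 N·m counterclockwise.
The upward force F acts at the left end, arm 4.9 m, giving F × 4.9 clockwise.
For rotational equilibrium, F × 4.9 = 2604, so F = 2604 / 4.9 = 531 N.

F ≈ 531 N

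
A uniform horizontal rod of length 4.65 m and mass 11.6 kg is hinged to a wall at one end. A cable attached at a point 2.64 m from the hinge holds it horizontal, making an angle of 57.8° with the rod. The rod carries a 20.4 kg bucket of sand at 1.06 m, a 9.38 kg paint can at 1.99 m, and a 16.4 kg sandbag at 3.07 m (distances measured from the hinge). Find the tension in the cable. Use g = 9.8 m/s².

T ≈ 516 N

Choose the hinge as the axis so the unknown hinge reaction has zero arm there.
Beam weight: 11.6 × 9.8 = 113.7 N down at 2.325 m → arm 2.325 m, τ = 113.7 × 2.325 = 264.4 N·m clockwise.
Bucket of sand: 20.4 × 9.8 = 199.9 N down at 1.06 m → arm 1.06 m, τ = 199.9 × 1.06 = 211.9 N·m clockwise.
Paint can: 9.38 × 9.8 = 91.92 N down at 1.99 m → arm 1.99 m, τ = 91.92 × 1.99 = 182.9 N·m clockwise.
Sandbag: 16.4 × 9.8 = 160.7 N down at 3.07 m → arm 3.07 m, τ = 160.7 × 3.07 = 493.3 N·m clockwise.
Total clockwise load moment = 1152 N·m.
The cable tension T acts at 2.64 m; only its component perpendicular to the rod, T sinθ, produces torque. sin 57.8° = 0.8462.
For rotational equilibrium, T × 2.64 × 0.8462 = 1152, so T = 1152 / 2.234 = 516 N.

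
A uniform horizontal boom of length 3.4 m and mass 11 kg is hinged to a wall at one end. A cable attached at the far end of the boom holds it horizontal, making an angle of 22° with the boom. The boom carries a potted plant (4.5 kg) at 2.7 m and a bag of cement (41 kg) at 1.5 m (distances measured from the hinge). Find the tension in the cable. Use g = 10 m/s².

About the hinge:
Beam weight: 11 × 10 = 110 N down at 1.7 m → arm 1.7 m, τ = 110 × 1.7 = 187 N·m clockwise.
Potted plant: 4.5 × 10 = 45 N down at 2.7 m → arm 2.7 m, τ = 45 × 2.7 = 121.5 N·m clockwise.
Bag of cement: 41 × 10 = 410 N down at 1.5 m → arm 1.5 m, τ = 410 × 1.5 = 615 N·m clockwise.
Total clockwise load moment = 923.5 N·m.
The cable tension T acts at 3.4 m; only its component perpendicular to the boom, T sinθ, produces torque. sin 22° = 0.3746.
Balancing moments: T × 3.4 × 0.3746 = 923.5, giving T = 923.5 / 1.274 = 725 N.

T ≈ 725 N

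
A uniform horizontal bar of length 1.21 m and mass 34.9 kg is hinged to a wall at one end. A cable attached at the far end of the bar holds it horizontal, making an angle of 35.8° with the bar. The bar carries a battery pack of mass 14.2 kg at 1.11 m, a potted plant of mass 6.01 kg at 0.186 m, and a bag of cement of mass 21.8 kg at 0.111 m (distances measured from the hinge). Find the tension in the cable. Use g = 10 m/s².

T ≈ 571 N

Taking torques about the hinge:
Beam weight: 34.9 × 10 = 349 N down at 0.605 m → arm 0.605 m, τ = 349 × 0.605 = 211.1 N·m clockwise.
Battery pack: 14.2 × 10 = 142 N down at 1.11 m → arm 1.11 m, τ = 142 × 1.11 = 157.6 N·m clockwise.
Potted plant: 6.01 × 10 = 60.1 N down at 0.186 m → arm 0.186 m, τ = 60.1 × 0.186 = 11.18 N·m clockwise.
Bag of cement: 21.8 × 10 = 218 N down at 0.111 m → arm 0.111 m, τ = 218 × 0.111 = 24.2 N·m clockwise.
Total clockwise load moment = 404.1 N·m.
The cable tension T acts at 1.21 m; only its component perpendicular to the bar, T sinθ, produces torque. sin 35.8° = 0.585.
Setting net torque to zero: T × 1.21 × 0.585 = 404.1 → T = 404.1 / 0.7078 = 571 N.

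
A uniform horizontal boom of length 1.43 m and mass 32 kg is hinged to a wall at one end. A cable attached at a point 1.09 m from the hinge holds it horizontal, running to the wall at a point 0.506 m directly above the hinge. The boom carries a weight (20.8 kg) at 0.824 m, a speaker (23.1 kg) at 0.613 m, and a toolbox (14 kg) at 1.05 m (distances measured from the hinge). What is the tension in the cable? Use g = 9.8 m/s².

Taking torques about the hinge:
Beam weight: 32 × 9.8 = 313.6 N down at 0.715 m → arm 0.715 m, τ = 313.6 × 0.715 = 224.2 N·m clockwise.
Weight: 20.8 × 9.8 = 203.8 N down at 0.824 m → arm 0.824 m, τ = 203.8 × 0.824 = 167.9 N·m clockwise.
Speaker: 23.1 × 9.8 = 226.4 N down at 0.613 m → arm 0.613 m, τ = 226.4 × 0.613 = 138.8 N·m clockwise.
Toolbox: 14 × 9.8 = 137.2 N down at 1.05 m → arm 1.05 m, τ = 137.2 × 1.05 = 144.1 N·m clockwise.
Total clockwise load moment = 675 N·m.
The cable tension T acts at 1.09 m; only its component perpendicular to the boom, T sinθ, produces torque. sinθ = h/√(h²+d²) = 0.506/√(0.506²+1.09²) = 0.4211.
Στ = 0 ⇒ T × 1.09 × 0.4211 = 675 ⇒ T = 675 / 0.459 = 1470 N.

T ≈ 1470 N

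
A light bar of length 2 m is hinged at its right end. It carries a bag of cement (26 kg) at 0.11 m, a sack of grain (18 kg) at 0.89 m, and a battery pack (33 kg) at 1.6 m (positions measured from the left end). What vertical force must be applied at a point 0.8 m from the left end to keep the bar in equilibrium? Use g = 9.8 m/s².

F ≈ 672 N

Sum moments about the right end (the unknown pivot reaction has zero arm there).
Bag of cement: 26 × 9.8 = 254.8 N down at 0.11 m → arm 1.89 m, τ = 254.8 × 1.89 = 481.6 N·m counterclockwise.
Sack of grain: 18 × 9.8 = 176.4 N down at 0.89 m → arm 1.11 m, τ = 176.4 × 1.11 = 195.8 N·m counterclockwise.
Battery pack: 33 × 9.8 = 323.4 N down at 1.6 m → arm 0.4 m, τ = 323.4 × 0.4 = 129.4 N·m counterclockwise.
Net moment of the loads = 806.8 N·m counterclockwise.
The upward force F acts at a point 0.8 m from the left end, arm 1.2 m, giving F × 1.2 clockwise.
Setting net torque to zero: F × 1.2 = 806.8 → F = 806.8 / 1.2 = 672 N.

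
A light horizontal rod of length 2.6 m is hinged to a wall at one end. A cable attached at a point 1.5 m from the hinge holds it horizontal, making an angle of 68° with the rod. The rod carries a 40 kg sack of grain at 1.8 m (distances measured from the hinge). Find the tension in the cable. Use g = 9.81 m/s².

About the hinge:
Sack of grain: 40 × 9.81 = 392.4 N down at 1.8 m → arm 1.8 m, τ = 392.4 × 1.8 = 706.3 N·m clockwise.
Total clockwise load moment = 706.3 N·m.
The cable tension T acts at 1.5 m; only its component perpendicular to the rod, T sinθ, produces torque. sin 68° = 0.9272.
Στ = 0 ⇒ T × 1.5 × 0.9272 = 706.3 ⇒ T = 706.3 / 1.391 = 508 N.

T ≈ 508 N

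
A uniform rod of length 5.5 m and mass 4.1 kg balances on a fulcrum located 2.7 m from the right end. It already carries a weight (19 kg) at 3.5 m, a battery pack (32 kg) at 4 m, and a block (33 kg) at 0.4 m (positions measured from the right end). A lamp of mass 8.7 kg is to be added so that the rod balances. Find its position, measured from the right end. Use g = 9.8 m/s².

x ≈ 4.87 m from the right end

Sum moments about the fulcrum (at 2.7 m from the right end) (the support reaction has zero arm there).
Beam weight: 4.1 × 9.8 = 40.18 N down at 2.75 m → arm 0.05 m, τ = 40.18 × 0.05 = 2.009 N·m counterclockwise.
Weight: 19 × 9.8 = 186.2 N down at 3.5 m → arm 0.8 m, τ = 186.2 × 0.8 = 149 N·m counterclockwise.
Battery pack: 32 × 9.8 = 313.6 N down at 4 m → arm 1.3 m, τ = 313.6 × 1.3 = 407.7 N·m counterclockwise.
Block: 33 × 9.8 = 323.4 N down at 0.4 m → arm 2.3 m, τ = 323.4 × 2.3 = 743.8 N·m clockwise.
Net moment of existing loads = 185.1 N·m clockwise.
The lamp weighs 8.7 × 9.8 = 85.26 N and must supply an equal counterclockwise moment, so its lever arm about the fulcrum is 185.1 / 85.26 = 2.17 m.
That puts it at 2.7 + 2.17 = 4.87 m from the right end.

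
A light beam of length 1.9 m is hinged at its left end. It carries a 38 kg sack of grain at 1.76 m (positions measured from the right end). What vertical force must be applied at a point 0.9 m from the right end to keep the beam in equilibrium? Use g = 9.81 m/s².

F ≈ 52.2 N

Taking torques about the left end:
Sack of grain: 38 × 9.81 = 372.8 N down at 1.76 m → arm 0.14 m, τ = 372.8 × 0.14 = 52.19 N·m clockwise.
Net moment of the loads = 52.19 N·m clockwise.
The upward force F acts at a point 0.9 m from the right end, arm 1 m, giving F × 1 counterclockwise.
Setting net torque to zero: F × 1 = 52.19 → F = 52.19 / 1 = 52.2 N.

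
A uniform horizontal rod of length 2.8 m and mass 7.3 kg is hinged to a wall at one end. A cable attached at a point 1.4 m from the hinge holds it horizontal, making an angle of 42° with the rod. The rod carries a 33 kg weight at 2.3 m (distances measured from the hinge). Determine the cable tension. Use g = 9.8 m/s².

T ≈ 901 N

Sum moments about the hinge (the unknown hinge reaction has zero arm there).
Beam weight: 7.3 × 9.8 = 71.54 N down at 1.4 m → arm 1.4 m, τ = 71.54 × 1.4 = 100.2 N·m clockwise.
Weight: 33 × 9.8 = 323.4 N down at 2.3 m → arm 2.3 m, τ = 323.4 × 2.3 = 743.8 N·m clockwise.
Total clockwise load moment = 844 N·m.
The cable tension T acts at 1.4 m; only its component perpendicular to the rod, T sinθ, produces torque. sin 42° = 0.6691.
Setting net torque to zero: T × 1.4 × 0.6691 = 844 → T = 844 / 0.9367 = 901 N.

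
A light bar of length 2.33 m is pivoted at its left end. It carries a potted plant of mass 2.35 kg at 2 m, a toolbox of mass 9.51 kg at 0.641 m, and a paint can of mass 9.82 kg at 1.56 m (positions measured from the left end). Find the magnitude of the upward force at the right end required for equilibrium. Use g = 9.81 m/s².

Sum moments about the left end (the unknown pivot reaction has zero arm there).
Potted plant: 2.35 × 9.81 = 23.05 N down at 2 m → arm 2 m, τ = 23.05 × 2 = 46.1 N·m clockwise.
Toolbox: 9.51 × 9.81 = 93.29 N down at 0.641 m → arm 0.641 m, τ = 93.29 × 0.641 = 59.8 N·m clockwise.
Paint can: 9.82 × 9.81 = 96.33 N down at 1.56 m → arm 1.56 m, τ = 96.33 × 1.56 = 150.3 N·m clockwise.
Net moment of the loads = 256.2 N·m clockwise.
The upward force F acts at the right end, arm 2.33 m, giving F × 2.33 counterclockwise.
Setting net torque to zero: F × 2.33 = 256.2 → F = 256.2 / 2.33 = 110 N.

F ≈ 110 N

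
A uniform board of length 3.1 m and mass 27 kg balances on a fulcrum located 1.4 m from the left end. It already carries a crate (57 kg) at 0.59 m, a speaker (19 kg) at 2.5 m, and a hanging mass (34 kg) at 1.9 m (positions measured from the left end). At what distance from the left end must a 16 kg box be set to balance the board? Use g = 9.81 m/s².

Choose the fulcrum (at 1.4 m from the left end) as the axis so the support reaction has zero arm there.
Beam weight: 27 × 9.81 = 264.9 N down at 1.55 m → arm 0.15 m, τ = 264.9 × 0.15 = 39.73 N·m clockwise.
Crate: 57 × 9.81 = 559.2 N down at 0.59 m → arm 0.81 m, τ = 559.2 × 0.81 = 453 N·m counterclockwise.
Speaker: 19 × 9.81 = 186.4 N down at 2.5 m → arm 1.1 m, τ = 186.4 × 1.1 = 205 N·m clockwise.
Hanging mass: 34 × 9.81 = 333.5 N down at 1.9 m → arm 0.5 m, τ = 333.5 × 0.5 = 166.8 N·m clockwise.
Net moment of existing loads = 41.47 N·m counterclockwise.
The box weighs 16 × 9.81 = 157 N and must supply an equal clockwise moment, so its lever arm about the fulcrum is 41.47 / 157 = 0.264 m.
That puts it at 1.4 + 0.264 = 1.66 m from the left end.

x ≈ 1.66 m from the left end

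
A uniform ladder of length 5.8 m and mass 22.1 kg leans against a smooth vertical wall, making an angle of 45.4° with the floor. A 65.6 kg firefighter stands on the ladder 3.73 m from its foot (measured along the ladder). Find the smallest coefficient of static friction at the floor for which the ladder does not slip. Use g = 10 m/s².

Sum moments about the foot of the ladder (the floor normal and friction both act there and drop out).
Ladder weight 22.1×10 = 221 N acts at 2.9 m along the ladder; its horizontal arm is 2.9·cos45.4° = 2.036 m → τ = 450 N·m clockwise.
Firefighter: 65.6×10 = 656 N at 3.73 m → arm 2.619 m → τ = 1718 N·m clockwise.
Wall normal N acts horizontally at the top; its moment arm is the height L sinθ = 5.8·sin45.4° = 4.13 m, counterclockwise.
Setting net torque to zero: N × 4.13 = 2168 → N = 524.9 N.
ΣFx = 0 ⇒ f = N_wall = 524.9 N. ΣFy = 0 ⇒ N_floor = 877 N.
μ_min = f / N_floor = 524.9 / 877 = 0.599.

μ_min ≈ 0.599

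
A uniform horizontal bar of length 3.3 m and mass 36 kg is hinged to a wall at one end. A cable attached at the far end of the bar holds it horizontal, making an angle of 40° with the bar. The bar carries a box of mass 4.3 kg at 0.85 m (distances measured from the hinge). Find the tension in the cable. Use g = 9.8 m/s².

Take moments about the hinge.
Beam weight: 36 × 9.8 = 352.8 N down at 1.65 m → arm 1.65 m, τ = 352.8 × 1.65 = 582.1 N·m clockwise.
Box: 4.3 × 9.8 = 42.14 N down at 0.85 m → arm 0.85 m, τ = 42.14 × 0.85 = 35.82 N·m clockwise.
Total clockwise load moment = 617.9 N·m.
The cable tension T acts at 3.3 m; only its component perpendicular to the bar, T sinθ, produces torque. sin 40° = 0.6428.
Στ = 0 ⇒ T × 3.3 × 0.6428 = 617.9 ⇒ T = 617.9 / 2.121 = 291 N.

T ≈ 291 N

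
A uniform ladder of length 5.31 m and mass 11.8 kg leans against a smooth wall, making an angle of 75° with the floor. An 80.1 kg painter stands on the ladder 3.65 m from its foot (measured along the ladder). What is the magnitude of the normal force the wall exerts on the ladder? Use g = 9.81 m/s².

Taking torques about the foot of the ladder:
Ladder weight 11.8×9.81 = 115.8 N acts at 2.655 m along the ladder; its horizontal arm is 2.655·cos75° = 0.6872 m → τ = 79.58 N·m clockwise.
Painter: 80.1×9.81 = 785.8 N at 3.65 m → arm 0.9447 m → τ = 742.3 N·m clockwise.
Wall normal N acts horizontally at the top; its moment arm is the height L sinθ = 5.31·sin75° = 5.129 m, counterclockwise.
Balancing moments: N × 5.129 = 821.9, giving N = 160 N.

N_wall ≈ 160 N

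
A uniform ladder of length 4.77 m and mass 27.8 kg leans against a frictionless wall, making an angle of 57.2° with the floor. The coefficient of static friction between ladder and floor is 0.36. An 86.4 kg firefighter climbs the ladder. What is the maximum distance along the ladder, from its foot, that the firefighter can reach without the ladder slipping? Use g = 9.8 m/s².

d ≈ 2.75 m

About the foot of the ladder:
Ladder weight 27.8×9.8 = 272.4 N acts at 2.385 m along the ladder; its horizontal arm is 2.385·cos57.2° = 1.292 m → τ = 351.9 N·m clockwise.
Firefighter weight 86.4×9.8 = 846.7 N at distance d → arm d·cos57.2° → τ = 846.7·d·0.5417 clockwise.
Wall normal N at the top has arm L sinθ = 4.01 m counterclockwise, so Στ = 0 gives N·4.01 = 351.9 + 458.7·d.
ΣFy = 0 ⇒ N_floor = 1119 N, so the maximum friction is μ_s·N_floor = 0.36×1119 = 402.8 N. ΣFx = 0 ⇒ N_wall = f, so at the slipping point N = 402.8 N.
Substituting: 402.8×4.01 = 351.9 + 458.7·d ⇒ d = (1615 − 351.9) / 458.7 = 2.75 m.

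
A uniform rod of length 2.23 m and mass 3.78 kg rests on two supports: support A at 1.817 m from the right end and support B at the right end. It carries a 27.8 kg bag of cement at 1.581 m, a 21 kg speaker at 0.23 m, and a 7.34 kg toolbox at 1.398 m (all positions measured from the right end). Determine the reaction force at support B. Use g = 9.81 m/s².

Take moments about support A.
Beam weight: 3.78 × 9.81 = 37.08 N down at 1.115 m → arm 0.702 m, τ = 37.08 × 0.702 = 26.03 N·m clockwise.
Bag of cement: 27.8 × 9.81 = 272.7 N down at 1.581 m → arm 0.236 m, τ = 272.7 × 0.236 = 64.36 N·m clockwise.
Speaker: 21 × 9.81 = 206 N down at 0.23 m → arm 1.587 m, τ = 206 × 1.587 = 326.9 N·m clockwise.
Toolbox: 7.34 × 9.81 = 72.01 N down at 1.398 m → arm 0.419 m, τ = 72.01 × 0.419 = 30.17 N·m clockwise.
Net load moment about support A = 447.5 N·m clockwise.
Reaction R at support B is upward at 0 m, arm 1.817 m → moment R × 1.817 counterclockwise.
Setting net torque to zero: R × 1.817 = 447.5 → R = 246 N.

R_B ≈ 246 N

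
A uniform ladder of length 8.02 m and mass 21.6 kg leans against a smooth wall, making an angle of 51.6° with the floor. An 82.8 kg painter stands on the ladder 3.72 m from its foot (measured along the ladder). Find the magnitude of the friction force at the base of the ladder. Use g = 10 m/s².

Choose the foot of the ladder as the axis so the floor normal and friction both act there and drop out.
Ladder weight 21.6×10 = 216 N acts at 4.01 m along the ladder; its horizontal arm is 4.01·cos51.6° = 2.491 m → τ = 538.1 N·m clockwise.
Painter: 82.8×10 = 828 N at 3.72 m → arm 2.311 m → τ = 1914 N·m clockwise.
Wall normal N acts horizontally at the top; its moment arm is the height L sinθ = 8.02·sin51.6° = 6.285 m, counterclockwise.
Balancing moments: N × 6.285 = 2452, giving N = 390 N.
ΣFx = 0: friction at the foot balances the wall's push, so f = N_wall = 390 N.

f ≈ 390 N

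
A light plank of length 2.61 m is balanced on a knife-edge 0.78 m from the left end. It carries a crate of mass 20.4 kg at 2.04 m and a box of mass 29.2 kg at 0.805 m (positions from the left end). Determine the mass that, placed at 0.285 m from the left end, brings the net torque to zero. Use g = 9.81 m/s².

m ≈ 53.4 kg

About the knife-edge (at 0.78 m from the left end):
Crate: 20.4 × 9.81 = 200.1 N down at 2.04 m → arm 1.26 m, τ = 200.1 × 1.26 = 252.1 N·m clockwise.
Box: 29.2 × 9.81 = 286.5 N down at 0.805 m → arm 0.025 m, τ = 286.5 × 0.025 = 7.163 N·m clockwise.
Net moment of known loads = 259.3 N·m clockwise.
An unknown mass m at 0.285 m has arm 0.495 m; its moment is m·g·0.495 counterclockwise.
Balancing moments: m × 9.81 × 0.495 = 259.3, giving m = 259.3 / (9.81 × 0.495) = 53.4 kg.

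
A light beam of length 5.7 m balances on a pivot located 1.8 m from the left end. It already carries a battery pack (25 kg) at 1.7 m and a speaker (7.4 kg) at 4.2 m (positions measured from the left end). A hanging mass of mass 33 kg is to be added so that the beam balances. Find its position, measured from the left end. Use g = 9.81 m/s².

Choose the pivot (at 1.8 m from the left end) as the axis so the support reaction has zero arm there.
Battery pack: 25 × 9.81 = 245.2 N down at 1.7 m → arm 0.1 m, τ = 245.2 × 0.1 = 24.52 N·m counterclockwise.
Speaker: 7.4 × 9.81 = 72.59 N down at 4.2 m → arm 2.4 m, τ = 72.59 × 2.4 = 174.2 N·m clockwise.
Net moment of existing loads = 149.7 N·m clockwise.
The hanging mass weighs 33 × 9.81 = 323.7 N and must supply an equal counterclockwise moment, so its lever arm about the pivot is 149.7 / 323.7 = 0.462 m.
That puts it at 1.8 − 0.462 = 1.34 m from the left end.

x ≈ 1.34 m from the left end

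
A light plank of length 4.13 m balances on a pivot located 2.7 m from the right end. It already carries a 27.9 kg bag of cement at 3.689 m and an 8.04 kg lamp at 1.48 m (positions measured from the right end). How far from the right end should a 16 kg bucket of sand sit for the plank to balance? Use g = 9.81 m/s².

Take moments about the pivot (at 2.7 m from the right end).
Bag of cement: 27.9 × 9.81 = 273.7 N down at 3.689 m → arm 0.989 m, τ = 273.7 × 0.989 = 270.7 N·m counterclockwise.
Lamp: 8.04 × 9.81 = 78.87 N down at 1.48 m → arm 1.22 m, τ = 78.87 × 1.22 = 96.22 N·m clockwise.
Net moment of existing loads = 174.5 N·m counterclockwise.
The bucket of sand weighs 16 × 9.81 = 157 N and must supply an equal clockwise moment, so its lever arm about the pivot is 174.5 / 157 = 1.11 m.
That puts it at 2.7 − 1.11 = 1.59 m from the right end.

x ≈ 1.59 m from the right end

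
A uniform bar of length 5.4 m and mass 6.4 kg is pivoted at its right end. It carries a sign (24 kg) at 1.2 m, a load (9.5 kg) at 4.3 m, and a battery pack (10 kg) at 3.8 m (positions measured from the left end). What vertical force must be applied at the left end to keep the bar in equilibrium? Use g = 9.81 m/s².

F ≈ 263 N

Taking torques about the right end:
Beam weight: 6.4 × 9.81 = 62.78 N down at 2.7 m → arm 2.7 m, τ = 62.78 × 2.7 = 169.5 N·m counterclockwise.
Sign: 24 × 9.81 = 235.4 N down at 1.2 m → arm 4.2 m, τ = 235.4 × 4.2 = 988.7 N·m counterclockwise.
Load: 9.5 × 9.81 = 93.2 N down at 4.3 m → arm 1.1 m, τ = 93.2 × 1.1 = 102.5 N·m counterclockwise.
Battery pack: 10 × 9.81 = 98.1 N down at 3.8 m → arm 1.6 m, τ = 98.1 × 1.6 = 157 N·m counterclockwise.
Net moment of the loads = 1418 N·m counterclockwise.
The upward force F acts at the left end, arm 5.4 m, giving F × 5.4 clockwise.
Setting net torque to zero: F × 5.4 = 1418 → F = 1418 / 5.4 = 263 N.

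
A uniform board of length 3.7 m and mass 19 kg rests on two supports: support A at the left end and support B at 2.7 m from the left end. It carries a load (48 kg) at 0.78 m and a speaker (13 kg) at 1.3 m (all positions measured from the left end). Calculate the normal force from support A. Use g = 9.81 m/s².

Choose support B as the axis so its reaction then has zero moment arm.
Beam weight: 19 × 9.81 = 186.4 N down at 1.85 m → arm 0.85 m, τ = 186.4 × 0.85 = 158.4 N·m counterclockwise.
Load: 48 × 9.81 = 470.9 N down at 0.78 m → arm 1.92 m, τ = 470.9 × 1.92 = 904.1 N·m counterclockwise.
Speaker: 13 × 9.81 = 127.5 N down at 1.3 m → arm 1.4 m, τ = 127.5 × 1.4 = 178.5 N·m counterclockwise.
Net load moment about support B = 1241 N·m counterclockwise.
Reaction R at support A is upward at 0 m, arm 2.7 m → moment R × 2.7 clockwise.
Στ = 0 ⇒ R × 2.7 = 1241 ⇒ R = 460 N.

R_A ≈ 460 N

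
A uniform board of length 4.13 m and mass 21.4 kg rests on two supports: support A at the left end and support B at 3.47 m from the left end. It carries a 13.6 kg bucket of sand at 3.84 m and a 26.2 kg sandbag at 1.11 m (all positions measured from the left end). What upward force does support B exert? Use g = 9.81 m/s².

R_B ≈ 355 N

About support A:
Beam weight: 21.4 × 9.81 = 209.9 N down at 2.065 m → arm 2.065 m, τ = 209.9 × 2.065 = 433.4 N·m clockwise.
Bucket of sand: 13.6 × 9.81 = 133.4 N down at 3.84 m → arm 3.84 m, τ = 133.4 × 3.84 = 512.3 N·m clockwise.
Sandbag: 26.2 × 9.81 = 257 N down at 1.11 m → arm 1.11 m, τ = 257 × 1.11 = 285.3 N·m clockwise.
Net load moment about support A = 1231 N·m clockwise.
Reaction R at support B is upward at 3.47 m, arm 3.47 m → moment R × 3.47 counterclockwise.
Setting net torque to zero: R × 3.47 = 1231 → R = 355 N.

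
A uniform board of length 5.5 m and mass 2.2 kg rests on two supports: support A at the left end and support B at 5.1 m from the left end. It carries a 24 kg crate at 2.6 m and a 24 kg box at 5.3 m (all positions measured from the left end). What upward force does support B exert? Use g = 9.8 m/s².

R_B ≈ 376 N

Taking torques about support A:
Beam weight: 2.2 × 9.8 = 21.56 N down at 2.75 m → arm 2.75 m, τ = 21.56 × 2.75 = 59.29 N·m clockwise.
Crate: 24 × 9.8 = 235.2 N down at 2.6 m → arm 2.6 m, τ = 235.2 × 2.6 = 611.5 N·m clockwise.
Box: 24 × 9.8 = 235.2 N down at 5.3 m → arm 5.3 m, τ = 235.2 × 5.3 = 1247 N·m clockwise.
Net load moment about support A = 1918 N·m clockwise.
Reaction R at support B is upward at 5.1 m, arm 5.1 m → moment R × 5.1 counterclockwise.
For rotational equilibrium, R × 5.1 = 1918, so R = 376 N.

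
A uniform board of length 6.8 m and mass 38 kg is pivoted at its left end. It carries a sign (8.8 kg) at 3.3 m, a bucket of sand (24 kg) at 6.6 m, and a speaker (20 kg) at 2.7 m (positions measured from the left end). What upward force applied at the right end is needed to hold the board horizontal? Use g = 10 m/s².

F ≈ 545 N

Sum moments about the left end (the unknown pivot reaction has zero arm there).
Beam weight: 38 × 10 = 380 N down at 3.4 m → arm 3.4 m, τ = 380 × 3.4 = 1292 N·m clockwise.
Sign: 8.8 × 10 = 88 N down at 3.3 m → arm 3.3 m, τ = 88 × 3.3 = 290.4 N·m clockwise.
Bucket of sand: 24 × 10 = 240 N down at 6.6 m → arm 6.6 m, τ = 240 × 6.6 = 1584 N·m clockwise.
Speaker: 20 × 10 = 200 N down at 2.7 m → arm 2.7 m, τ = 200 × 2.7 = 540 N·m clockwise.
Net moment of the loads = 3706 N·m clockwise.
The upward force F acts at the right end, arm 6.8 m, giving F × 6.8 counterclockwise.
Setting net torque to zero: F × 6.8 = 3706 → F = 3706 / 6.8 = 545 N.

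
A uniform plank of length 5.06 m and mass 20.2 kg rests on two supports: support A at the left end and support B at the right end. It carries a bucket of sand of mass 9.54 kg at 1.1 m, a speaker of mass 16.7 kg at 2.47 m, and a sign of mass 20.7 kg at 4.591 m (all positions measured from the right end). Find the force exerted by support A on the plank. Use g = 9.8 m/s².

R_A ≈ 383 N

Choose support B as the axis so its reaction then has zero moment arm.
Beam weight: 20.2 × 9.8 = 198 N down at 2.53 m → arm 2.53 m, τ = 198 × 2.53 = 500.9 N·m counterclockwise.
Bucket of sand: 9.54 × 9.8 = 93.49 N down at 1.1 m → arm 1.1 m, τ = 93.49 × 1.1 = 102.8 N·m counterclockwise.
Speaker: 16.7 × 9.8 = 163.7 N down at 2.47 m → arm 2.47 m, τ = 163.7 × 2.47 = 404.3 N·m counterclockwise.
Sign: 20.7 × 9.8 = 202.9 N down at 4.591 m → arm 4.591 m, τ = 202.9 × 4.591 = 931.5 N·m counterclockwise.
Net load moment about support B = 1940 N·m counterclockwise.
Reaction R at support A is upward at 5.06 m, arm 5.06 m → moment R × 5.06 clockwise.
For rotational equilibrium, R × 5.06 = 1940, so R = 383 N.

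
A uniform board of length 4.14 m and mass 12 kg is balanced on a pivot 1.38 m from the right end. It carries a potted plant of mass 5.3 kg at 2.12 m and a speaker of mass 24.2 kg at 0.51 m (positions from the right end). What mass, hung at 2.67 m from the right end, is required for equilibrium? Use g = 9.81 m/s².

Choose the pivot (at 1.38 m from the right end) as the axis so the support reaction has zero arm there.
Beam weight: 12 × 9.81 = 117.7 N down at 2.07 m → arm 0.69 m, τ = 117.7 × 0.69 = 81.21 N·m counterclockwise.
Potted plant: 5.3 × 9.81 = 51.99 N down at 2.12 m → arm 0.74 m, τ = 51.99 × 0.74 = 38.47 N·m counterclockwise.
Speaker: 24.2 × 9.81 = 237.4 N down at 0.51 m → arm 0.87 m, τ = 237.4 × 0.87 = 206.5 N·m clockwise.
Net moment of known loads = 86.82 N·m clockwise.
An unknown mass m at 2.67 m has arm 1.29 m; its moment is m·g·1.29 counterclockwise.
Setting net torque to zero: m × 9.81 × 1.29 = 86.82 → m = 86.82 / (9.81 × 1.29) = 6.86 kg.

m ≈ 6.86 kg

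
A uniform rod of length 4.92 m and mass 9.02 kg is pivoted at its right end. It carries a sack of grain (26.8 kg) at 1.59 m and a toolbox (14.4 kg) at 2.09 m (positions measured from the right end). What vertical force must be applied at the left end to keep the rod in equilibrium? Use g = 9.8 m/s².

About the right end:
Beam weight: 9.02 × 9.8 = 88.4 N down at 2.46 m → arm 2.46 m, τ = 88.4 × 2.46 = 217.5 N·m counterclockwise.
Sack of grain: 26.8 × 9.8 = 262.6 N down at 1.59 m → arm 1.59 m, τ = 262.6 × 1.59 = 417.5 N·m counterclockwise.
Toolbox: 14.4 × 9.8 = 141.1 N down at 2.09 m → arm 2.09 m, τ = 141.1 × 2.09 = 294.9 N·m counterclockwise.
Net moment of the loads = 929.9 N·m counterclockwise.
The upward force F acts at the left end, arm 4.92 m, giving F × 4.92 clockwise.
Στ = 0 ⇒ F × 4.92 = 929.9 ⇒ F = 929.9 / 4.92 = 189 N.

F ≈ 189 N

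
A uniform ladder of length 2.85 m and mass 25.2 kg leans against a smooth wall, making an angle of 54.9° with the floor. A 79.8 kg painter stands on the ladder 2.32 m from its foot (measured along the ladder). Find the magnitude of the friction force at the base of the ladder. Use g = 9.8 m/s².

Sum moments about the foot of the ladder (the floor normal and friction both act there and drop out).
Ladder weight 25.2×9.8 = 247 N acts at 1.425 m along the ladder; its horizontal arm is 1.425·cos54.9° = 0.8194 m → τ = 202.4 N·m clockwise.
Painter: 79.8×9.8 = 782 N at 2.32 m → arm 1.334 m → τ = 1043 N·m clockwise.
Wall normal N acts horizontally at the top; its moment arm is the height L sinθ = 2.85·sin54.9° = 2.332 m, counterclockwise.
Στ = 0 ⇒ N × 2.332 = 1245 ⇒ N = 534 N.
ΣFx = 0: friction at the foot balances the wall's push, so f = N_wall = 534 N.

f ≈ 534 N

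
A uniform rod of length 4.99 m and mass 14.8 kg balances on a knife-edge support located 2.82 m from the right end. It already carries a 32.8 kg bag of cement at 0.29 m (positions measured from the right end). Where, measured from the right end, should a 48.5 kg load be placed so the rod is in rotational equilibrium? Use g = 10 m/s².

Take moments about the knife-edge support (at 2.82 m from the right end).
Beam weight: 14.8 × 10 = 148 N down at 2.495 m → arm 0.325 m, τ = 148 × 0.325 = 48.1 N·m clockwise.
Bag of cement: 32.8 × 10 = 328 N down at 0.29 m → arm 2.53 m, τ = 328 × 2.53 = 829.8 N·m clockwise.
Net moment of existing loads = 877.9 N·m clockwise.
The load weighs 48.5 × 10 = 485 N and must supply an equal counterclockwise moment, so its lever arm about the knife-edge support is 877.9 / 485 = 1.81 m.
That puts it at 2.82 + 1.81 = 4.63 m from the right end.

x ≈ 4.63 m from the right end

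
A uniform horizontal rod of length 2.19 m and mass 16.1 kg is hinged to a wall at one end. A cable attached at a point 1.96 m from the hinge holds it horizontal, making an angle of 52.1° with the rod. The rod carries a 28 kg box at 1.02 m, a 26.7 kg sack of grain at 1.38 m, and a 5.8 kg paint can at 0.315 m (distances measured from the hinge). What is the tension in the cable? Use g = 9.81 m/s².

T ≈ 538 N

Take moments about the hinge.
Beam weight: 16.1 × 9.81 = 157.9 N down at 1.095 m → arm 1.095 m, τ = 157.9 × 1.095 = 172.9 N·m clockwise.
Box: 28 × 9.81 = 274.7 N down at 1.02 m → arm 1.02 m, τ = 274.7 × 1.02 = 280.2 N·m clockwise.
Sack of grain: 26.7 × 9.81 = 261.9 N down at 1.38 m → arm 1.38 m, τ = 261.9 × 1.38 = 361.4 N·m clockwise.
Paint can: 5.8 × 9.81 = 56.9 N down at 0.315 m → arm 0.315 m, τ = 56.9 × 0.315 = 17.92 N·m clockwise.
Total clockwise load moment = 832.4 N·m.
The cable tension T acts at 1.96 m; only its component perpendicular to the rod, T sinθ, produces torque. sin 52.1° = 0.7891.
For rotational equilibrium, T × 1.96 × 0.7891 = 832.4, so T = 832.4 / 1.547 = 538 N.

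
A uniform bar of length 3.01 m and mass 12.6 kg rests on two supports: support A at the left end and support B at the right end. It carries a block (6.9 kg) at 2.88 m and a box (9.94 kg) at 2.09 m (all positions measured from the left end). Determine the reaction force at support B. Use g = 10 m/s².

Taking torques about support A:
Beam weight: 12.6 × 10 = 126 N down at 1.505 m → arm 1.505 m, τ = 126 × 1.505 = 189.6 N·m clockwise.
Block: 6.9 × 10 = 69 N down at 2.88 m → arm 2.88 m, τ = 69 × 2.88 = 198.7 N·m clockwise.
Box: 9.94 × 10 = 99.4 N down at 2.09 m → arm 2.09 m, τ = 99.4 × 2.09 = 207.7 N·m clockwise.
Net load moment about support A = 596 N·m clockwise.
Reaction R at support B is upward at 3.01 m, arm 3.01 m → moment R × 3.01 counterclockwise.
For rotational equilibrium, R × 3.01 = 596, so R = 198 N.

R_B ≈ 198 N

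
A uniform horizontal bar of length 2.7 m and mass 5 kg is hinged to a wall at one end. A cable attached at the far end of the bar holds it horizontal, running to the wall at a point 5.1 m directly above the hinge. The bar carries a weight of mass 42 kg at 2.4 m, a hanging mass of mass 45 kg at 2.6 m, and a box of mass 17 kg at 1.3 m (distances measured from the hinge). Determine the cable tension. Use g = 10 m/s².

T ≈ 1030 N

About the hinge:
Beam weight: 5 × 10 = 50 N down at 1.35 m → arm 1.35 m, τ = 50 × 1.35 = 67.5 N·m clockwise.
Weight: 42 × 10 = 420 N down at 2.4 m → arm 2.4 m, τ = 420 × 2.4 = 1008 N·m clockwise.
Hanging mass: 45 × 10 = 450 N down at 2.6 m → arm 2.6 m, τ = 450 × 2.6 = 1170 N·m clockwise.
Box: 17 × 10 = 170 N down at 1.3 m → arm 1.3 m, τ = 170 × 1.3 = 221 N·m clockwise.
Total clockwise load moment = 2466 N·m.
The cable tension T acts at 2.7 m; only its component perpendicular to the bar, T sinθ, produces torque. sinθ = h/√(h²+d²) = 5.1/√(5.1²+2.7²) = 0.8838.
For rotational equilibrium, T × 2.7 × 0.8838 = 2466, so T = 2466 / 2.386 = 1030 N.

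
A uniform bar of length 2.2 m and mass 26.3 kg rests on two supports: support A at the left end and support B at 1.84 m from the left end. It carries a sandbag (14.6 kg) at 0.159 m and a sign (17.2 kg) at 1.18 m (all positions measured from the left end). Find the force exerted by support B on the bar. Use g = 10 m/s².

R_B ≈ 280 N

About support A:
Beam weight: 26.3 × 10 = 263 N down at 1.1 m → arm 1.1 m, τ = 263 × 1.1 = 289.3 N·m clockwise.
Sandbag: 14.6 × 10 = 146 N down at 0.159 m → arm 0.159 m, τ = 146 × 0.159 = 23.21 N·m clockwise.
Sign: 17.2 × 10 = 172 N down at 1.18 m → arm 1.18 m, τ = 172 × 1.18 = 203 N·m clockwise.
Net load moment about support A = 515.5 N·m clockwise.
Reaction R at support B is upward at 1.84 m, arm 1.84 m → moment R × 1.84 counterclockwise.
Balancing moments: R × 1.84 = 515.5, giving R = 280 N.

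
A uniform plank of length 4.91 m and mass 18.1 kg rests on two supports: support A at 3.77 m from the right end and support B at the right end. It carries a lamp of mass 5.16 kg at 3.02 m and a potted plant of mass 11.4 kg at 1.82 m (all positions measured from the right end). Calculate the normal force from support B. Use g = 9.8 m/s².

R_B ≈ 130 N

Take moments about support A.
Beam weight: 18.1 × 9.8 = 177.4 N down at 2.455 m → arm 1.315 m, τ = 177.4 × 1.315 = 233.3 N·m clockwise.
Lamp: 5.16 × 9.8 = 50.57 N down at 3.02 m → arm 0.75 m, τ = 50.57 × 0.75 = 37.93 N·m clockwise.
Potted plant: 11.4 × 9.8 = 111.7 N down at 1.82 m → arm 1.95 m, τ = 111.7 × 1.95 = 217.8 N·m clockwise.
Net load moment about support A = 489 N·m clockwise.
Reaction R at support B is upward at 0 m, arm 3.77 m → moment R × 3.77 counterclockwise.
Στ = 0 ⇒ R × 3.77 = 489 ⇒ R = 130 N.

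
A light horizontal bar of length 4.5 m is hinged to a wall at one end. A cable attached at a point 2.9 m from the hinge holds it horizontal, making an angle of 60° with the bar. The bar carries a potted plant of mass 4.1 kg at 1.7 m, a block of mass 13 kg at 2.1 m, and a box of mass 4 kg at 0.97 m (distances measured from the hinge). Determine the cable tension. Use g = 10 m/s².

T ≈ 152 N

Choose the hinge as the axis so the unknown hinge reaction has zero arm there.
Potted plant: 4.1 × 10 = 41 N down at 1.7 m → arm 1.7 m, τ = 41 × 1.7 = 69.7 N·m clockwise.
Block: 13 × 10 = 130 N down at 2.1 m → arm 2.1 m, τ = 130 × 2.1 = 273 N·m clockwise.
Box: 4 × 10 = 40 N down at 0.97 m → arm 0.97 m, τ = 40 × 0.97 = 38.8 N·m clockwise.
Total clockwise load moment = 381.5 N·m.
The cable tension T acts at 2.9 m; only its component perpendicular to the bar, T sinθ, produces torque. sin 60° = 0.866.
For rotational equilibrium, T × 2.9 × 0.866 = 381.5, so T = 381.5 / 2.511 = 152 N.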